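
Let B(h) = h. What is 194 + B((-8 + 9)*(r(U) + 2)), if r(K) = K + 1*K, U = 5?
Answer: 206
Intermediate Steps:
r(K) = 2*K (r(K) = K + K = 2*K)
194 + B((-8 + 9)*(r(U) + 2)) = 194 + (-8 + 9)*(2*5 + 2) = 194 + 1*(10 + 2) = 194 + 1*12 = 194 + 12 = 206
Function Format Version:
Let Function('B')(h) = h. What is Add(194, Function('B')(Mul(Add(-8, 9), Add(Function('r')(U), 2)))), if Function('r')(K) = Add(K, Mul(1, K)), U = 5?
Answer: 206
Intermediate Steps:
Function('r')(K) = Mul(2, K) (Function('r')(K) = Add(K, K) = Mul(2, K))
Add(194, Function('B')(Mul(Add(-8, 9), Add(Function('r')(U), 2)))) = Add(194, Mul(Add(-8, 9), Add(Mul(2, 5), 2))) = Add(194, Mul(1, Add(10, 2))) = Add(194, Mul(1, 12)) = Add(194, 12) = 206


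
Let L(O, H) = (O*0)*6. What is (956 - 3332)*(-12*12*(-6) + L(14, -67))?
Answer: -2052864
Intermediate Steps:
L(O, H) = 0 (L(O, H) = 0*6 = 0)
(956 - 3332)*(-12*12*(-6) + L(14, -67)) = (956 - 3332)*(-12*12*(-6) + 0) = -2376*(-144*(-6) + 0) = -2376*(864 + 0) = -2376*864 = -2052864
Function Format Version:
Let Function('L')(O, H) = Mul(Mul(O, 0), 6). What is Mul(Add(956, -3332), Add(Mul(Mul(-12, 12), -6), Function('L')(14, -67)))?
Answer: -2052864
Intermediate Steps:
Function('L')(O, H) = 0 (Function('L')(O, H) = Mul(0, 6) = 0)
Mul(Add(956, -3332), Add(Mul(Mul(-12, 12), -6), Function('L')(14, -67))) = Mul(Add(956, -3332), Add(Mul(Mul(-12, 12), -6), 0)) = Mul(-2376, Add(Mul(-144, -6), 0)) = Mul(-2376, Add(864, 0)) = Mul(-2376, 864) = -2052864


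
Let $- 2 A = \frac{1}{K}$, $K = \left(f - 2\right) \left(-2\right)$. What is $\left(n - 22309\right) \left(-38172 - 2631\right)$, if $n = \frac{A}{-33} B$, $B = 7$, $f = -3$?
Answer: $\frac{200260212733}{220} \approx 9.1027 \cdot 10^{8}$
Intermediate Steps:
$K = 10$ ($K = \left(-3 - 2\right) \left(-2\right) = \left(-5\right) \left(-2\right) = 10$)
$A = - \frac{1}{20}$ ($A = - \frac{1}{2 \cdot 10} = \left(- \frac{1}{2}\right) \frac{1}{10} = - \frac{1}{20} \approx -0.05$)
$n = \frac{7}{660}$ ($n = - \frac{1}{20 \left(-33\right)} 7 = \left(- \frac{1}{20}\right) \left(- \frac{1}{33}\right) 7 = \frac{1}{660} \cdot 7 = \frac{7}{660} \approx 0.010606$)
$\left(n - 22309\right) \left(-38172 - 2631\right) = \left(\frac{7}{660} - 22309\right) \left(-38172 - 2631\right) = \left(- \frac{14723933}{660}\right) \left(-40803\right) = \frac{200260212733}{220}$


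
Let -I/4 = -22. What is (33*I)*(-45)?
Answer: -130680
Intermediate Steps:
I = 88 (I = -4*(-22) = 88)
(33*I)*(-45) = (33*88)*(-45) = 2904*(-45) = -130680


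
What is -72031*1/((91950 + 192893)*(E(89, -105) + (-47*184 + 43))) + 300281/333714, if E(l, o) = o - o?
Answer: 736034994051349/817957713841710 ≈ 0.89985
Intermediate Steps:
E(l, o) = 0
-72031*1/((91950 + 192893)*(E(89, -105) + (-47*184 + 43))) + 300281/333714 = -72031*1/((0 + (-47*184 + 43))*(91950 + 192893)) + 300281/333714 = -72031*1/(284843*(0 + (-8648 + 43))) + 300281*(1/333714) = -72031*1/(284843*(0 - 8605)) + 300281/333714 = -72031/((-8605*284843)) + 300281/333714 = -72031/(-2451074015) + 300281/333714 = -72031*(-1/2451074015) + 300281/333714 = 72031/2451074015 + 300281/333714 = 736034994051349/817957713841710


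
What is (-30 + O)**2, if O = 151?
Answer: 14641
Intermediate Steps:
(-30 + O)**2 = (-30 + 151)**2 = 121**2 = 14641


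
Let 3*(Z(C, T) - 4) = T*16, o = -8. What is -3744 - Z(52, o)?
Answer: -11116/3 ≈ -3705.3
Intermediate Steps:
Z(C, T) = 4 + 16*T/3 (Z(C, T) = 4 + (T*16)/3 = 4 + (16*T)/3 = 4 + 16*T/3)
-3744 - Z(52, o) = -3744 - (4 + (16/3)*(-8)) = -3744 - (4 - 128/3) = -3744 - 1*(-116/3) = -3744 + 116/3 = -11116/3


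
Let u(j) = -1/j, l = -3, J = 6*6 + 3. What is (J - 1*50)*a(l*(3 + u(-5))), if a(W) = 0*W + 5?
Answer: -55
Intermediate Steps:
J = 39 (J = 36 + 3 = 39)
a(W) = 5 (a(W) = 0 + 5 = 5)
(J - 1*50)*a(l*(3 + u(-5))) = (39 - 1*50)*5 = (39 - 50)*5 = -11*5 = -55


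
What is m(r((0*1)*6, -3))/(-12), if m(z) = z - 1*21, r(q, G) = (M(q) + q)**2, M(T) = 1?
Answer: 5/3 ≈ 1.6667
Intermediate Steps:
r(q, G) = (1 + q)**2
m(z) = -21 + z (m(z) = z - 21 = -21 + z)
m(r((0*1)*6, -3))/(-12) = (-21 + (1 + (0*1)*6)**2)/(-12) = -(-21 + (1 + 0*6)**2)/12 = -(-21 + (1 + 0)**2)/12 = -(-21 + 1**2)/12 = -(-21 + 1)/12 = -1/12*(-20) = 5/3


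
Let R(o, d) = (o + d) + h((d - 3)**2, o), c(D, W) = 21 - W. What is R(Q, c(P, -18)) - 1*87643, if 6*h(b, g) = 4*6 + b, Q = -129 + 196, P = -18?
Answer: -87317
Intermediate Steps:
Q = 67
h(b, g) = 4 + b/6 (h(b, g) = (4*6 + b)/6 = (24 + b)/6 = 4 + b/6)
R(o, d) = 4 + d + o + (-3 + d)**2/6 (R(o, d) = (o + d) + (4 + (d - 3)**2/6) = (d + o) + (4 + (-3 + d)**2/6) = 4 + d + o + (-3 + d)**2/6)
R(Q, c(P, -18)) - 1*87643 = (11/2 + 67 + (21 - 1*(-18))**2/6) - 1*87643 = (11/2 + 67 + (21 + 18)**2/6) - 87643 = (11/2 + 67 + (1/6)*39**2) - 87643 = (11/2 + 67 + (1/6)*1521) - 87643 = (11/2 + 67 + 507/2) - 87643 = 326 - 87643 = -87317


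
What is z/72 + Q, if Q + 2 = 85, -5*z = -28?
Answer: 7477/90 ≈ 83.078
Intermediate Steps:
z = 28/5 (z = -⅕*(-28) = 28/5 ≈ 5.6000)
Q = 83 (Q = -2 + 85 = 83)
z/72 + Q = (28/5)/72 + 83 = (28/5)*(1/72) + 83 = 7/90 + 83 = 7477/90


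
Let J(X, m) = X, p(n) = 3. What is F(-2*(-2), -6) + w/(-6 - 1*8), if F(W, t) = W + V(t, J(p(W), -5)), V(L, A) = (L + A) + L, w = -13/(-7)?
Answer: -503/98 ≈ -5.1327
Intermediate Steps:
w = 13/7 (w = -13*(-⅐) = 13/7 ≈ 1.8571)
V(L, A) = A + 2*L (V(L, A) = (A + L) + L = A + 2*L)
F(W, t) = 3 + W + 2*t (F(W, t) = W + (3 + 2*t) = 3 + W + 2*t)
F(-2*(-2), -6) + w/(-6 - 1*8) = (3 - 2*(-2) + 2*(-6)) + 13/(7*(-6 - 1*8)) = (3 + 4 - 12) + 13/(7*(-6 - 8)) = -5 + (13/7)/(-14) = -5 + (13/7)*(-1/14) = -5 - 13/98 = -503/98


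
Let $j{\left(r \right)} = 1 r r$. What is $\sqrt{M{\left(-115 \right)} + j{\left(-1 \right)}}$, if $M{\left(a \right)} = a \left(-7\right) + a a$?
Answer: $3 \sqrt{1559} \approx 118.45$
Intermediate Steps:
$M{\left(a \right)} = a^{2} - 7 a$ ($M{\left(a \right)} = - 7 a + a^{2} = a^{2} - 7 a$)
$j{\left(r \right)} = r^{2}$ ($j{\left(r \right)} = r r = r^{2}$)
$\sqrt{M{\left(-115 \right)} + j{\left(-1 \right)}} = \sqrt{- 115 \left(-7 - 115\right) + \left(-1\right)^{2}} = \sqrt{\left(-115\right) \left(-122\right) + 1} = \sqrt{14030 + 1} = \sqrt{14031} = 3 \sqrt{1559}$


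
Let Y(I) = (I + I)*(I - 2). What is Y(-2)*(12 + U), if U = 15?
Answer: 432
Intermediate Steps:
Y(I) = 2*I*(-2 + I) (Y(I) = (2*I)*(-2 + I) = 2*I*(-2 + I))
Y(-2)*(12 + U) = (2*(-2)*(-2 - 2))*(12 + 15) = (2*(-2)*(-4))*27 = 16*27 = 432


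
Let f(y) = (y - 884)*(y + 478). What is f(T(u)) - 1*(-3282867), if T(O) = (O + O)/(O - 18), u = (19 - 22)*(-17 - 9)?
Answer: 71481654/25 ≈ 2.8593e+6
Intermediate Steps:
u = 78 (u = -3*(-26) = 78)
T(O) = 2*O/(-18 + O) (T(O) = (2*O)/(-18 + O) = 2*O/(-18 + O))
f(y) = (-884 + y)*(478 + y)
f(T(u)) - 1*(-3282867) = (-422552 + (2*78/(-18 + 78))**2 - 812*78/(-18 + 78)) - 1*(-3282867) = (-422552 + (2*78/60)**2 - 812*78/60) + 3282867 = (-422552 + (2*78*(1/60))**2 - 812*78/60) + 3282867 = (-422552 + (13/5)**2 - 406*13/5) + 3282867 = (-422552 + 169/25 - 5278/5) + 3282867 = -10590021/25 + 3282867 = 71481654/25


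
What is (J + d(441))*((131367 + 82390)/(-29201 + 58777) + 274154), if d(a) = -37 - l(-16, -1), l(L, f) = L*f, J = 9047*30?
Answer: 2200323324439577/29576 ≈ 7.4396e+10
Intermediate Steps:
J = 271410
d(a) = -53 (d(a) = -37 - (-16)*(-1) = -37 - 1*16 = -37 - 16 = -53)
(J + d(441))*((131367 + 82390)/(-29201 + 58777) + 274154) = (271410 - 53)*((131367 + 82390)/(-29201 + 58777) + 274154) = 271357*(213757/29576 + 274154) = 271357*(8108592461/29576) = 2200323324439577/29576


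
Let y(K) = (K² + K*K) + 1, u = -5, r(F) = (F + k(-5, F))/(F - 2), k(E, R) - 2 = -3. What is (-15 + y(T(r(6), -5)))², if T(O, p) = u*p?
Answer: 1527696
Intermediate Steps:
k(E, R) = -1 (k(E, R) = 2 - 3 = -1)
r(F) = (-1 + F)/(-2 + F) (r(F) = (F - 1)/(F - 2) = (-1 + F)/(-2 + F))
T(O, p) = -5*p
y(K) = 1 + 2*K² (y(K) = (K² + K²) + 1 = 2*K² + 1 = 1 + 2*K²)
(-15 + y(T(r(6), -5)))² = (-15 + (1 + 2*(-5*(-5))²))² = (-15 + (1 + 2*25²))² = (-15 + (1 + 2*625))² = (-15 + (1 + 1250))² = (-15 + 1251)² = 1236² = 1527696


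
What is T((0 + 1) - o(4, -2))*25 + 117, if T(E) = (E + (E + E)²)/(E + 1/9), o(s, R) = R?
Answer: 12051/28 ≈ 430.39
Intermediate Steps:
T(E) = (E + 4*E²)/(⅑ + E) (T(E) = (E + (2*E)²)/(E + ⅑) = (E + 4*E²)/(⅑ + E))
T((0 + 1) - o(4, -2))*25 + 117 = (9*((0 + 1) - 1*(-2))*(1 + 4*((0 + 1) - 1*(-2)))/(1 + 9*((0 + 1) - 1*(-2))))*25 + 117 = (9*(1 + 2)*(1 + 4*(1 + 2))/(1 + 9*(1 + 2)))*25 + 117 = (9*3*(1 + 4*3)/(1 + 9*3))*25 + 117 = (9*3*(1 + 12)/(1 + 27))*25 + 117 = (9*3*13/28)*25 + 117 = (9*3*(1/28)*13)*25 + 117 = (351/28)*25 + 117 = 8775/28 + 117 = 12051/28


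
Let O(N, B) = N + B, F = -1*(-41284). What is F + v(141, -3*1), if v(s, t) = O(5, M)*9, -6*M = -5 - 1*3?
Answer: 41341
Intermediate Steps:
F = 41284
M = 4/3 (M = -(-5 - 1*3)/6 = -(-5 - 3)/6 = -⅙*(-8) = 4/3 ≈ 1.3333)
O(N, B) = B + N
v(s, t) = 57 (v(s, t) = (4/3 + 5)*9 = (19/3)*9 = 57)
F + v(141, -3*1) = 41284 + 57 = 41341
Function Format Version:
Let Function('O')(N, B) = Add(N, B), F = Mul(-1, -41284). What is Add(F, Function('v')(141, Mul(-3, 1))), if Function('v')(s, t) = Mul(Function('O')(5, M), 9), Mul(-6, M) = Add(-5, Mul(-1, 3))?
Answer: 41341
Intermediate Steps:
F = 41284
M = Rational(4, 3) (M = Mul(Rational(-1, 6), Add(-5, Mul(-1, 3))) = Mul(Rational(-1, 6), Add(-5, -3)) = Mul(Rational(-1, 6), -8) = Rational(4, 3) ≈ 1.3333)
Function('O')(N, B) = Add(B, N)
Function('v')(s, t) = 57 (Function('v')(s, t) = Mul(Add(Rational(4, 3), 5), 9) = Mul(Rational(19, 3), 9) = 57)
Add(F, Function('v')(141, Mul(-3, 1))) = Add(41284, 57) = 41341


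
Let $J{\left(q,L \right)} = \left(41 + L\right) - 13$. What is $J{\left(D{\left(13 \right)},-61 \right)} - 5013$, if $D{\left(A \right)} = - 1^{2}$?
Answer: $-5046$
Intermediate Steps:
$D{\left(A \right)} = -1$ ($D{\left(A \right)} = \left(-1\right) 1 = -1$)
$J{\left(q,L \right)} = 28 + L$
$J{\left(D{\left(13 \right)},-61 \right)} - 5013 = \left(28 - 61\right) - 5013 = -33 - 5013 = -5046$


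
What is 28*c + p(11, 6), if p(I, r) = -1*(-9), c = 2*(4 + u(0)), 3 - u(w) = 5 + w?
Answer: 121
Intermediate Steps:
u(w) = -2 - w (u(w) = 3 - (5 + w) = 3 + (-5 - w) = -2 - w)
c = 4 (c = 2*(4 + (-2 - 1*0)) = 2*(4 + (-2 + 0)) = 2*(4 - 2) = 2*2 = 4)
p(I, r) = 9
28*c + p(11, 6) = 28*4 + 9 = 112 + 9 = 121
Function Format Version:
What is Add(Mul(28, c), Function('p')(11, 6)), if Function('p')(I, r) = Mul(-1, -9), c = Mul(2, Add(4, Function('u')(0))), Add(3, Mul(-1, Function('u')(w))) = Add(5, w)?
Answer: 121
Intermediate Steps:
Function('u')(w) = Add(-2, Mul(-1, w)) (Function('u')(w) = Add(3, Mul(-1, Add(5, w))) = Add(3, Add(-5, Mul(-1, w))) = Add(-2, Mul(-1, w)))
c = 4 (c = Mul(2, Add(4, Add(-2, Mul(-1, 0)))) = Mul(2, Add(4, Add(-2, 0))) = Mul(2, Add(4, -2)) = Mul(2, 2) = 4)
Function('p')(I, r) = 9
Add(Mul(28, c), Function('p')(11, 6)) = Add(Mul(28, 4), 9) = Add(112, 9) = 121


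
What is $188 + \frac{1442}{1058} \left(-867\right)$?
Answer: $- \frac{525655}{529} \approx -993.68$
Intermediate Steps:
$188 + \frac{1442}{1058} \left(-867\right) = 188 + 1442 \cdot \frac{1}{1058} \left(-867\right) = 188 + \frac{721}{529} \left(-867\right) = 188 - \frac{625107}{529} = - \frac{525655}{529}$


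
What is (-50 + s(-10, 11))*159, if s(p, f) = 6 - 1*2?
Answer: -7314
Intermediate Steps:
s(p, f) = 4 (s(p, f) = 6 - 2 = 4)
(-50 + s(-10, 11))*159 = (-50 + 4)*159 = -46*159 = -7314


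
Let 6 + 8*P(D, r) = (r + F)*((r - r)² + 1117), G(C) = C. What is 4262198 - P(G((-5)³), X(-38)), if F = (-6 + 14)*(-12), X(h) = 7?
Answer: 34197003/8 ≈ 4.2746e+6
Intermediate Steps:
F = -96 (F = 8*(-12) = -96)
P(D, r) = -53619/4 + 1117*r/8 (P(D, r) = -¾ + ((r - 96)*((r - r)² + 1117))/8 = -¾ + ((-96 + r)*(0² + 1117))/8 = -¾ + ((-96 + r)*(0 + 1117))/8 = -¾ + ((-96 + r)*1117)/8 = -¾ + (-107232 + 1117*r)/8 = -¾ + (-13404 + 1117*r/8) = -53619/4 + 1117*r/8)
4262198 - P(G((-5)³), X(-38)) = 4262198 - (-53619/4 + (1117/8)*7) = 4262198 - (-53619/4 + 7819/8) = 4262198 - 1*(-99419/8) = 4262198 + 99419/8 = 34197003/8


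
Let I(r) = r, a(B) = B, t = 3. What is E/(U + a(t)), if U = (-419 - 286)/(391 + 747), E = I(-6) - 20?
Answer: -29588/2709 ≈ -10.922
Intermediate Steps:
E = -26 (E = -6 - 20 = -26)
U = -705/1138 ≈ -0.61951
E/(U + a(t)) = -26/(-705/1138 + 3) = -26/(2709/1138) = (1138/2709)*(-26) = -29588/2709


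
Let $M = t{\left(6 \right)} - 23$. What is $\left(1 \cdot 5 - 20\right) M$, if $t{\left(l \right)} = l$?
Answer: $255$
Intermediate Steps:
$M = -17$ ($M = 6 - 23 = -17$)
$\left(1 \cdot 5 - 20\right) M = \left(1 \cdot 5 - 20\right) \left(-17\right) = \left(5 - 20\right) \left(-17\right) = \left(-15\right) \left(-17\right) = 255$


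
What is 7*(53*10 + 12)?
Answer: 3794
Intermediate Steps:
7*(53*10 + 12) = 7*(530 + 12) = 7*542 = 3794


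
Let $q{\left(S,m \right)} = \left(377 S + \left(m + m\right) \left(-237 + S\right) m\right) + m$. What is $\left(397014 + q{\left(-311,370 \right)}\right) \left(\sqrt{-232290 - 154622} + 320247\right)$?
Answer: $-47960915438961 - 599049052 i \sqrt{24182} \approx -4.7961 \cdot 10^{13} - 9.3155 \cdot 10^{10} i$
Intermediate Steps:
$q{\left(S,m \right)} = m + 377 S + 2 m^{2} \left(-237 + S\right)$ ($q{\left(S,m \right)} = \left(377 S + 2 m \left(-237 + S\right) m\right) + m = \left(377 S + 2 m^{2} \left(-237 + S\right)\right) + m = m + 377 S + 2 m^{2} \left(-237 + S\right)$)
$\left(397014 + q{\left(-311,370 \right)}\right) \left(\sqrt{-232290 - 154622} + 320247\right) = \left(397014 + \left(370 - 474 \cdot 370^{2} + 377 \left(-311\right) + 2 \left(-311\right) 370^{2}\right)\right) \left(\sqrt{-232290 - 154622} + 320247\right) = \left(397014 + \left(370 - 64890600 - 117247 + 2 \left(-311\right) 136900\right)\right) \left(\sqrt{-386912} + 320247\right) = \left(397014 - 150159277\right) \left(4 i \sqrt{24182} + 320247\right) = \left(397014 - 150159277\right) \left(320247 + 4 i \sqrt{24182}\right) = - 149762263 \left(320247 + 4 i \sqrt{24182}\right) = -47960915438961 - 599049052 i \sqrt{24182}$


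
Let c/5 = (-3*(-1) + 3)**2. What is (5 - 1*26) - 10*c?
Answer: -1821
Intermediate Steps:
c = 180 (c = 5*(-3*(-1) + 3)**2 = 5*(3 + 3)**2 = 5*6**2 = 5*36 = 180)
(5 - 1*26) - 10*c = (5 - 1*26) - 10*180 = (5 - 26) - 1800 = -21 - 1800 = -1821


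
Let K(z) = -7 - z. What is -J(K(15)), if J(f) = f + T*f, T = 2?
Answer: 66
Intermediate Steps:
J(f) = 3*f (J(f) = f + 2*f = 3*f)
-J(K(15)) = -3*(-7 - 1*15) = -3*(-7 - 15) = -3*(-22) = -1*(-66) = 66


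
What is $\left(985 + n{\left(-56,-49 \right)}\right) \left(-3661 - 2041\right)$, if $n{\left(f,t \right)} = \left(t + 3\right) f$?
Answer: $-20304822$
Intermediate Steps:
$n{\left(f,t \right)} = f \left(3 + t\right)$ ($n{\left(f,t \right)} = \left(3 + t\right) f = f \left(3 + t\right)$)
$\left(985 + n{\left(-56,-49 \right)}\right) \left(-3661 - 2041\right) = \left(985 - 56 \left(3 - 49\right)\right) \left(-3661 - 2041\right) = \left(985 - -2576\right) \left(-5702\right) = \left(985 + 2576\right) \left(-5702\right) = 3561 \left(-5702\right) = -20304822$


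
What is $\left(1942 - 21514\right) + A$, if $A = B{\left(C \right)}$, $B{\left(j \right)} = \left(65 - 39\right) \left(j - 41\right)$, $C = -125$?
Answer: $-23888$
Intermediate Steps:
$B{\left(j \right)} = -1066 + 26 j$ ($B{\left(j \right)} = 26 \left(-41 + j\right) = -1066 + 26 j$)
$A = -4316$ ($A = -1066 + 26 \left(-125\right) = -1066 - 3250 = -4316$)
$\left(1942 - 21514\right) + A = \left(1942 - 21514\right) - 4316 = -19572 - 4316 = -23888$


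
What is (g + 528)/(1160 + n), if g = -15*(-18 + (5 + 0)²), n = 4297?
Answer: 141/1819 ≈ 0.077515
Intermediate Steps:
g = -105 (g = -15*(-18 + 5²) = -15*(-18 + 25) = -15*7 = -105)
(g + 528)/(1160 + n) = (-105 + 528)/(1160 + 4297) = 423/5457 = 423*(1/5457) = 141/1819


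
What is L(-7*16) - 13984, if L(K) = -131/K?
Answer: -1566077/112 ≈ -13983.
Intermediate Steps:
L(-7*16) - 13984 = -131/((-7*16)) - 13984 = -131/(-112) - 13984 = -131*(-1/112) - 13984 = 131/112 - 13984 = -1566077/112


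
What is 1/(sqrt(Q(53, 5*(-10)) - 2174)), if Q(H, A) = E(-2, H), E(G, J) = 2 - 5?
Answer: -I*sqrt(2177)/2177 ≈ -0.021432*I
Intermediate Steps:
E(G, J) = -3
Q(H, A) = -3
1/(sqrt(Q(53, 5*(-10)) - 2174)) = 1/(sqrt(-3 - 2174)) = 1/(sqrt(-2177)) = 1/(I*sqrt(2177)) = -I*sqrt(2177)/2177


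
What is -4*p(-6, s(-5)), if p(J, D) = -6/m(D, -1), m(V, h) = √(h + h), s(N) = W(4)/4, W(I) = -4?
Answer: -12*I*√2 ≈ -16.971*I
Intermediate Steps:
s(N) = -1 (s(N) = -4/4 = -4*¼ = -1)
m(V, h) = √2*√h (m(V, h) = √(2*h) = √2*√h)
p(J, D) = 3*I*√2 (p(J, D) = -6*(-I*√2/2) = -(-3)*I*√2 = 3*I*√2)
-4*p(-6, s(-5)) = -12*I*√2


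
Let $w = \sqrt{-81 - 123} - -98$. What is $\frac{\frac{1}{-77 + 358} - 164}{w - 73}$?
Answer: $- \frac{1152075}{232949} + \frac{92166 i \sqrt{51}}{232949} \approx -4.9456 + 2.8255 i$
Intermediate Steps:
$w = 98 + 2 i \sqrt{51}$ ($w = \sqrt{-204} + 98 = 2 i \sqrt{51} + 98 = 98 + 2 i \sqrt{51} \approx 98.0 + 14.283 i$)
$\frac{\frac{1}{-77 + 358} - 164}{w - 73} = \frac{\frac{1}{-77 + 358} - 164}{\left(98 + 2 i \sqrt{51}\right) - 73} = \frac{\frac{1}{281} - 164}{25 + 2 i \sqrt{51}} = - \frac{46083}{281 \left(25 + 2 i \sqrt{51}\right)}$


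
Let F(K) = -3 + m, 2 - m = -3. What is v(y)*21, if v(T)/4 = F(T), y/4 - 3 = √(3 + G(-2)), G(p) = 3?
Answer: 168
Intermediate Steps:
m = 5 (m = 2 - 1*(-3) = 2 + 3 = 5)
y = 12 + 4*√6 (y = 12 + 4*√(3 + 3) = 12 + 4*√6 ≈ 21.798)
F(K) = 2 (F(K) = -3 + 5 = 2)
v(T) = 8 (v(T) = 4*2 = 8)
v(y)*21 = 8*21 = 168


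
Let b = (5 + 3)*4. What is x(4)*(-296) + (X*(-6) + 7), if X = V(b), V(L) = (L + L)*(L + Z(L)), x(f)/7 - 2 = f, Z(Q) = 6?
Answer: -27017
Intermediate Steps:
b = 32 (b = 8*4 = 32)
x(f) = 14 + 7*f
V(L) = 2*L*(6 + L) (V(L) = (L + L)*(L + 6) = (2*L)*(6 + L) = 2*L*(6 + L))
X = 2432 (X = 2*32*(6 + 32) = 2*32*38 = 2432)
x(4)*(-296) + (X*(-6) + 7) = (14 + 7*4)*(-296) + (2432*(-6) + 7) = (14 + 28)*(-296) + (-14592 + 7) = 42*(-296) - 14585 = -12432 - 14585 = -27017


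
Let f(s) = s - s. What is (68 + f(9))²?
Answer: 4624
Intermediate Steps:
f(s) = 0
(68 + f(9))² = (68 + 0)² = 68² = 4624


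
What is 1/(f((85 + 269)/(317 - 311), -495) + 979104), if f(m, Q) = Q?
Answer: 1/978609 ≈ 1.0219e-6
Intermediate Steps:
1/(f((85 + 269)/(317 - 311), -495) + 979104) = 1/(-495 + 979104) = 1/978609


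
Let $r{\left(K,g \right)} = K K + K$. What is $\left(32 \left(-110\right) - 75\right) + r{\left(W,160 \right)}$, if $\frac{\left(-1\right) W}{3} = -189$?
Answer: $318461$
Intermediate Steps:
$W = 567$ ($W = \left(-3\right) \left(-189\right) = 567$)
$r{\left(K,g \right)} = K + K^{2}$ ($r{\left(K,g \right)} = K^{2} + K = K + K^{2}$)
$\left(32 \left(-110\right) - 75\right) + r{\left(W,160 \right)} = \left(32 \left(-110\right) - 75\right) + 567 \left(1 + 567\right) = \left(-3520 - 75\right) + 567 \cdot 568 = -3595 + 322056 = 318461$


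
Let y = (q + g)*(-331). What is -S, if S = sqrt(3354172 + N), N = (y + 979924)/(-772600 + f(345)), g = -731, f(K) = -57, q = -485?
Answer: -2*sqrt(500608930961668922)/772657 ≈ -1831.4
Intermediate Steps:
y = 402496 (y = (-485 - 731)*(-331) = -1216*(-331) = 402496)
N = -1382420/772657 (N = (402496 + 979924)/(-772600 - 57) = 1382420/(-772657) = 1382420*(-1/772657) = -1382420/772657 ≈ -1.7892)
S = 2*sqrt(500608930961668922)/772657 (S = sqrt(3354172 - 1382420/772657) = sqrt(2591623092584/772657) = 2*sqrt(500608930961668922)/772657 ≈ 1831.4)
-S = -2*sqrt(500608930961668922)/772657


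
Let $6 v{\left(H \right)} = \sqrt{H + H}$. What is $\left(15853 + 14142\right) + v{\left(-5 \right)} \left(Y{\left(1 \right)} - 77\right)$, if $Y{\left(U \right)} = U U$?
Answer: $29995 - \frac{38 i \sqrt{10}}{3} \approx 29995.0 - 40.056 i$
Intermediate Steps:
$Y{\left(U \right)} = U^{2}$
$v{\left(H \right)} = \frac{\sqrt{2} \sqrt{H}}{6}$ ($v{\left(H \right)} = \frac{\sqrt{H + H}}{6} = \frac{\sqrt{2 H}}{6} = \frac{\sqrt{2} \sqrt{H}}{6}$)
$\left(15853 + 14142\right) + v{\left(-5 \right)} \left(Y{\left(1 \right)} - 77\right) = \left(15853 + 14142\right) + \frac{\sqrt{2} \sqrt{-5}}{6} \left(1^{2} - 77\right) = 29995 + \frac{\sqrt{2} i \sqrt{5}}{6} \left(1 - 77\right) = 29995 + \frac{i \sqrt{10}}{6} \left(-76\right) = 29995 - \frac{38 i \sqrt{10}}{3}$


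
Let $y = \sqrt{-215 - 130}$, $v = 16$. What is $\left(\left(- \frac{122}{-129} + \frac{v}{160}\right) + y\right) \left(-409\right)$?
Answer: $- \frac{551741}{1290} - 409 i \sqrt{345} \approx -427.71 - 7596.8 i$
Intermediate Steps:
$y = i \sqrt{345}$ ($y = \sqrt{-345} = i \sqrt{345} \approx 18.574 i$)
$\left(\left(- \frac{122}{-129} + \frac{v}{160}\right) + y\right) \left(-409\right) = \left(\left(- \frac{122}{-129} + \frac{16}{160}\right) + i \sqrt{345}\right) \left(-409\right) = \left(\left(\left(-122\right) \left(- \frac{1}{129}\right) + 16 \cdot \frac{1}{160}\right) + i \sqrt{345}\right) \left(-409\right) = \left(\left(\frac{122}{129} + \frac{1}{10}\right) + i \sqrt{345}\right) \left(-409\right) = \left(\frac{1349}{1290} + i \sqrt{345}\right) \left(-409\right) = - \frac{551741}{1290} - 409 i \sqrt{345}$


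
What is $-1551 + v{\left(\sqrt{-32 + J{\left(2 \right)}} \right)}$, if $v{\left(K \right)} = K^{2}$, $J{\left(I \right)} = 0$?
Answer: $-1583$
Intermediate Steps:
$-1551 + v{\left(\sqrt{-32 + J{\left(2 \right)}} \right)} = -1551 + \left(\sqrt{-32 + 0}\right)^{2} = -1551 + \left(\sqrt{-32}\right)^{2} = -1551 + \left(4 i \sqrt{2}\right)^{2} = -1551 - 32 = -1583$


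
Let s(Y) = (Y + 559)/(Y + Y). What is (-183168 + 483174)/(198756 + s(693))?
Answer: 103952079/68869267 ≈ 1.5094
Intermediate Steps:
s(Y) = (559 + Y)/(2*Y) (s(Y) = (559 + Y)/((2*Y)) = (559 + Y)*(1/(2*Y)) = (559 + Y)/(2*Y))
(-183168 + 483174)/(198756 + s(693)) = (-183168 + 483174)/(198756 + (½)*(559 + 693)/693) = 300006/(198756 + (½)*(1/693)*1252) = 300006/(198756 + 626/693) = 300006/(137738534/693) = 300006*(693/137738534) = 103952079/68869267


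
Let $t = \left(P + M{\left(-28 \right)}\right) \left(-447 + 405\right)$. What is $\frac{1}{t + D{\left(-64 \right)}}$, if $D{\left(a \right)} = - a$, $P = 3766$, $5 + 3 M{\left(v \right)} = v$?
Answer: $- \frac{1}{157646} \approx -6.3433 \cdot 10^{-6}$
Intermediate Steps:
$M{\left(v \right)} = - \frac{5}{3} + \frac{v}{3}$
$t = -157710$ ($t = \left(3766 + \left(- \frac{5}{3} + \frac{1}{3} \left(-28\right)\right)\right) \left(-447 + 405\right) = \left(3766 - 11\right) \left(-42\right) = 3755 \left(-42\right) = -157710$)
$\frac{1}{t + D{\left(-64 \right)}} = \frac{1}{-157710 - -64} = \frac{1}{-157710 + 64} = \frac{1}{-157646} = - \frac{1}{157646}$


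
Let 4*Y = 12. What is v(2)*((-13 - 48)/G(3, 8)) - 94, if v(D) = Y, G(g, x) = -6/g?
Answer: -5/2 ≈ -2.5000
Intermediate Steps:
Y = 3 (Y = (1/4)*12 = 3)
v(D) = 3
v(2)*((-13 - 48)/G(3, 8)) - 94 = 3*((-13 - 48)/((-6/3))) - 94 = 3*(-61/((-6*1/3))) - 94 = 3*(-61/(-2)) - 94 = 3*(-61*(-1/2)) - 94 = 3*(61/2) - 94 = 183/2 - 94 = -5/2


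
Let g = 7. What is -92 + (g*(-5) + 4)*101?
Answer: -3223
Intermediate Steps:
-92 + (g*(-5) + 4)*101 = -92 + (7*(-5) + 4)*101 = -92 + (-35 + 4)*101 = -92 - 31*101 = -92 - 3131 = -3223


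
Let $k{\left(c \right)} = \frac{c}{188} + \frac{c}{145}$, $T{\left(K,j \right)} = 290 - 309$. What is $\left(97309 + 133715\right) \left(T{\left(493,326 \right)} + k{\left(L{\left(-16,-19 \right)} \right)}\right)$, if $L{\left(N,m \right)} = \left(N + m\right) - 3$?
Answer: $- \frac{30644987064}{6815} \approx -4.4967 \cdot 10^{6}$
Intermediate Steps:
$T{\left(K,j \right)} = -19$
$L{\left(N,m \right)} = -3 + N + m$
$k{\left(c \right)} = \frac{333 c}{27260}$ ($k{\left(c \right)} = c \frac{1}{188} + c \frac{1}{145} = \frac{c}{188} + \frac{c}{145} = \frac{333 c}{27260}$)
$\left(97309 + 133715\right) \left(T{\left(493,326 \right)} + k{\left(L{\left(-16,-19 \right)} \right)}\right) = \left(97309 + 133715\right) \left(-19 + \frac{333 \left(-3 - 16 - 19\right)}{27260}\right) = 231024 \left(-19 + \frac{333}{27260} \left(-38\right)\right) = 231024 \left(-19 - \frac{6327}{13630}\right) = 231024 \left(- \frac{265297}{13630}\right) = - \frac{30644987064}{6815}$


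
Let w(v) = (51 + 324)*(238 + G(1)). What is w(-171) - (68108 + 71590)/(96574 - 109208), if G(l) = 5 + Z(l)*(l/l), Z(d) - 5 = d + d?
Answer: 592288599/6317 ≈ 93761.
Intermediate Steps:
Z(d) = 5 + 2*d (Z(d) = 5 + (d + d) = 5 + 2*d)
G(l) = 10 + 2*l (G(l) = 5 + (5 + 2*l)*(l/l) = 5 + (5 + 2*l)*1 = 5 + (5 + 2*l) = 10 + 2*l)
w(v) = 93750 (w(v) = (51 + 324)*(238 + (10 + 2*1)) = 375*(238 + (10 + 2)) = 375*(238 + 12) = 375*250 = 93750)
w(-171) - (68108 + 71590)/(96574 - 109208) = 93750 - (68108 + 71590)/(96574 - 109208) = 93750 - 139698/(-12634) = 93750 - 139698*(-1)/12634 = 93750 - 1*(-69849/6317) = 93750 + 69849/6317 = 592288599/6317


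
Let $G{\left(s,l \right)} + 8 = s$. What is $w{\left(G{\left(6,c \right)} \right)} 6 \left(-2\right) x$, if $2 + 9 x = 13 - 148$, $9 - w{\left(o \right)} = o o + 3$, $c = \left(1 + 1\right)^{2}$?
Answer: $\frac{1096}{3} \approx 365.33$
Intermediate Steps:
$c = 4$ ($c = 2^{2} = 4$)
$G{\left(s,l \right)} = -8 + s$
$w{\left(o \right)} = 6 - o^{2}$ ($w{\left(o \right)} = 9 - \left(o o + 3\right) = 9 - \left(o^{2} + 3\right) = 9 - \left(3 + o^{2}\right) = 6 - o^{2}$)
$x = - \frac{137}{9}$ ($x = - \frac{2}{9} + \frac{13 - 148}{9} = - \frac{2}{9} + \frac{1}{9} \left(-135\right) = - \frac{2}{9} - 15 = - \frac{137}{9} \approx -15.222$)
$w{\left(G{\left(6,c \right)} \right)} 6 \left(-2\right) x = \left(6 - \left(-8 + 6\right)^{2}\right) 6 \left(-2\right) \left(- \frac{137}{9}\right) = \left(6 - \left(-2\right)^{2}\right) \left(-12\right) \left(- \frac{137}{9}\right) = \left(6 - 4\right) \left(-12\right) \left(- \frac{137}{9}\right) = 2 \left(-12\right) \left(- \frac{137}{9}\right) = \left(-24\right) \left(- \frac{137}{9}\right) = \frac{1096}{3}$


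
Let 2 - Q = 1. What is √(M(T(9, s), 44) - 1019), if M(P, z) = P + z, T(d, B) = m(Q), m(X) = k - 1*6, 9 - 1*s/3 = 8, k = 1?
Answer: 14*I*√5 ≈ 31.305*I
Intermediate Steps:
s = 3 (s = 27 - 3*8 = 27 - 24 = 3)
Q = 1 (Q = 2 - 1*1 = 2 - 1 = 1)
m(X) = -5 (m(X) = 1 - 1*6 = 1 - 6 = -5)
T(d, B) = -5
√(M(T(9, s), 44) - 1019) = √((-5 + 44) - 1019) = √(39 - 1019) = √(-980) = 14*I*√5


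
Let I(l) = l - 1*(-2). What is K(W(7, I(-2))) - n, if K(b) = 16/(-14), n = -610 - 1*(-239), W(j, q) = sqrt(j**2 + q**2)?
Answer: 2589/7 ≈ 369.86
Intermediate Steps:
I(l) = 2 + l (I(l) = l + 2 = 2 + l)
n = -371 (n = -610 + 239 = -371)
K(b) = -8/7 (K(b) = 16*(-1/14) = -8/7)
K(W(7, I(-2))) - n = -8/7 - 1*(-371) = -8/7 + 371 = 2589/7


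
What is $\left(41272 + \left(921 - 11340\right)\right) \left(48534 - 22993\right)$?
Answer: $788016473$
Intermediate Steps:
$\left(41272 + \left(921 - 11340\right)\right) \left(48534 - 22993\right) = \left(41272 + \left(921 - 11340\right)\right) 25541 = \left(41272 - 10419\right) 25541 = 30853 \cdot 25541 = 788016473$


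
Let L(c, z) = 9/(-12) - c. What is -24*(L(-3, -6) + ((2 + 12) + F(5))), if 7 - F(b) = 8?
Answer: -366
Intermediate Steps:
F(b) = -1 (F(b) = 7 - 1*8 = 7 - 8 = -1)
L(c, z) = -¾ - c (L(c, z) = 9*(-1/12) - c = -¾ - c)
-24*(L(-3, -6) + ((2 + 12) + F(5))) = -24*((-¾ - 1*(-3)) + ((2 + 12) - 1)) = -24*((-¾ + 3) + (14 - 1)) = -24*(9/4 + 13) = -24*61/4 = -366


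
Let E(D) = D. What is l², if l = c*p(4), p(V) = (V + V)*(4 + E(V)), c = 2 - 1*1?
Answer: 4096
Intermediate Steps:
c = 1 (c = 2 - 1 = 1)
p(V) = 2*V*(4 + V) (p(V) = (V + V)*(4 + V) = (2*V)*(4 + V) = 2*V*(4 + V))
l = 64 (l = 1*(2*4*(4 + 4)) = 1*(2*4*8) = 1*64 = 64)
l² = 64² = 4096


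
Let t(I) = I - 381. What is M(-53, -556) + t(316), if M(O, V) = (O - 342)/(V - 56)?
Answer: -39385/612 ≈ -64.355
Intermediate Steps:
t(I) = -381 + I
M(O, V) = (-342 + O)/(-56 + V)
M(-53, -556) + t(316) = (-342 - 53)/(-56 - 556) + (-381 + 316) = -395/(-612) - 65 = -1/612*(-395) - 65 = 395/612 - 65 = -39385/612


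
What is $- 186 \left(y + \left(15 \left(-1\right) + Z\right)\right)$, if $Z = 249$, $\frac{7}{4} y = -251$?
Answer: $- \frac{117924}{7} \approx -16846.0$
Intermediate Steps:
$y = - \frac{1004}{7}$ ($y = \frac{4}{7} \left(-251\right) = - \frac{1004}{7} \approx -143.43$)
$- 186 \left(y + \left(15 \left(-1\right) + Z\right)\right) = - 186 \left(- \frac{1004}{7} + \left(15 \left(-1\right) + 249\right)\right) = - 186 \left(- \frac{1004}{7} + \left(-15 + 249\right)\right) = - 186 \left(- \frac{1004}{7} + 234\right) = \left(-186\right) \frac{634}{7} = - \frac{117924}{7}$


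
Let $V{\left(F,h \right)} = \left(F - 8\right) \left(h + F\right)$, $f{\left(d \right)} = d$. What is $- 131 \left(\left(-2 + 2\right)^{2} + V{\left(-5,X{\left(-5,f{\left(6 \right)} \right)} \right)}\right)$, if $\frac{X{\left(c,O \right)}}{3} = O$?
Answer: $22139$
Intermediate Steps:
$X{\left(c,O \right)} = 3 O$
$V{\left(F,h \right)} = \left(-8 + F\right) \left(F + h\right)$
$- 131 \left(\left(-2 + 2\right)^{2} + V{\left(-5,X{\left(-5,f{\left(6 \right)} \right)} \right)}\right) = - 131 \left(\left(-2 + 2\right)^{2} - \left(-40 - 25 + 13 \cdot 3 \cdot 6\right)\right) = - 131 \left(0^{2} + \left(25 + 40 - 144 - 90\right)\right) = - 131 \left(0 + \left(25 + 40 - 144 - 90\right)\right) = - 131 \left(0 - 169\right) = \left(-131\right) \left(-169\right) = 22139$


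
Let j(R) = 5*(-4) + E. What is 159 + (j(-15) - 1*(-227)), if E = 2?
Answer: 368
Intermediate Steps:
j(R) = -18 (j(R) = 5*(-4) + 2 = -20 + 2 = -18)
159 + (j(-15) - 1*(-227)) = 159 + (-18 - 1*(-227)) = 159 + (-18 + 227) = 159 + 209 = 368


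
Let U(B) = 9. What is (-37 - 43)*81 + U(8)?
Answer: -6471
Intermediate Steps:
(-37 - 43)*81 + U(8) = (-37 - 43)*81 + 9 = -80*81 + 9 = -6480 + 9 = -6471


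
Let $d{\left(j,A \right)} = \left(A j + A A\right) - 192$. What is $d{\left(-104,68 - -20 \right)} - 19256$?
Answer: $-20856$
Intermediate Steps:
$d{\left(j,A \right)} = -192 + A^{2} + A j$ ($d{\left(j,A \right)} = \left(A j + A^{2}\right) - 192 = \left(A^{2} + A j\right) - 192 = -192 + A^{2} + A j$)
$d{\left(-104,68 - -20 \right)} - 19256 = \left(-192 + \left(68 - -20\right)^{2} + \left(68 - -20\right) \left(-104\right)\right) - 19256 = \left(-192 + \left(68 + 20\right)^{2} + \left(68 + 20\right) \left(-104\right)\right) - 19256 = \left(-192 + 88^{2} + 88 \left(-104\right)\right) - 19256 = \left(-192 + 7744 - 9152\right) - 19256 = -1600 - 19256 = -20856$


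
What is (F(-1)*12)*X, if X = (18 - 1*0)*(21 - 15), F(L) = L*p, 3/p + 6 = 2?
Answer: 972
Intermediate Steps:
p = -3/4 (p = 3/(-6 + 2) = 3/(-4) = 3*(-1/4) = -3/4 ≈ -0.75000)
F(L) = -3*L/4 (F(L) = L*(-3/4) = -3*L/4)
X = 108 (X = (18 + 0)*6 = 18*6 = 108)
(F(-1)*12)*X = (-3/4*(-1)*12)*108 = ((3/4)*12)*108 = 9*108 = 972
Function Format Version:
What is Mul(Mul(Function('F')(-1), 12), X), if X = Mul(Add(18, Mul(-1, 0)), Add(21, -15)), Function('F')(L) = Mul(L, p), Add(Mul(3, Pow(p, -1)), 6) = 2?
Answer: 972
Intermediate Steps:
p = Rational(-3, 4) (p = Mul(3, Pow(Add(-6, 2), -1)) = Mul(3, Pow(-4, -1)) = Mul(3, Rational(-1, 4)) = Rational(-3, 4) ≈ -0.75000)
Function('F')(L) = Mul(Rational(-3, 4), L) (Function('F')(L) = Mul(L, Rational(-3, 4)) = Mul(Rational(-3, 4), L))
X = 108 (X = Mul(Add(18, 0), 6) = Mul(18, 6) = 108)
Mul(Mul(Function('F')(-1), 12), X) = Mul(Mul(Mul(Rational(-3, 4), -1), 12), 108) = Mul(Mul(Rational(3, 4), 12), 108) = Mul(9, 108) = 972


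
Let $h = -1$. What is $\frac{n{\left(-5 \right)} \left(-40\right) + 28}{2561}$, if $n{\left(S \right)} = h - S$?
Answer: $- \frac{132}{2561} \approx -0.051542$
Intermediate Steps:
$n{\left(S \right)} = -1 - S$
$\frac{n{\left(-5 \right)} \left(-40\right) + 28}{2561} = \frac{\left(-1 - -5\right) \left(-40\right) + 28}{2561} = \left(\left(-1 + 5\right) \left(-40\right) + 28\right) \frac{1}{2561} = \left(4 \left(-40\right) + 28\right) \frac{1}{2561} = \left(-160 + 28\right) \frac{1}{2561} = \left(-132\right) \frac{1}{2561} = - \frac{132}{2561}$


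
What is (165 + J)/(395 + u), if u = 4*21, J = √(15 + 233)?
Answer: 165/479 + 2*√62/479 ≈ 0.37734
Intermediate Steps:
J = 2*√62 (J = √248 = 2*√62 ≈ 15.748)
u = 84
(165 + J)/(395 + u) = (165 + 2*√62)/(395 + 84) = (165 + 2*√62)/479 = (165 + 2*√62)*(1/479) = 165/479 + 2*√62/479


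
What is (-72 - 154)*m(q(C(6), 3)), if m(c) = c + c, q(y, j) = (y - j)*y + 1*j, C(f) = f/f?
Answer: -452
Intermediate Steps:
C(f) = 1
q(y, j) = j + y*(y - j) (q(y, j) = y*(y - j) + j = j + y*(y - j))
m(c) = 2*c
(-72 - 154)*m(q(C(6), 3)) = (-72 - 154)*(2*(3 + 1**2 - 1*3*1)) = -452*(3 + 1 - 3) = -452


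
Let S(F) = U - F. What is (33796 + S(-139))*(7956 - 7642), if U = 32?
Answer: 10665638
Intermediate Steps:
S(F) = 32 - F
(33796 + S(-139))*(7956 - 7642) = (33796 + (32 - 1*(-139)))*(7956 - 7642) = (33796 + (32 + 139))*314 = (33796 + 171)*314 = 33967*314 = 10665638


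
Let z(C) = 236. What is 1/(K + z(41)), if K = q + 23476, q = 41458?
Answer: 1/65170 ≈ 1.5344e-5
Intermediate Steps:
K = 64934 (K = 41458 + 23476 = 64934)
1/(K + z(41)) = 1/(64934 + 236) = 1/65170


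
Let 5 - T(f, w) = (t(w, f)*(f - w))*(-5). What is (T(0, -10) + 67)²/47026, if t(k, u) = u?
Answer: 2592/23513 ≈ 0.11024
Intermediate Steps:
T(f, w) = 5 + 5*f*(f - w) (T(f, w) = 5 - f*(f - w)*(-5) = 5 - (-5)*f*(f - w) = 5 + 5*f*(f - w))
(T(0, -10) + 67)²/47026 = ((5 + 5*0² - 5*0*(-10)) + 67)²/47026 = ((5 + 5*0 + 0) + 67)²*(1/47026) = ((5 + 0 + 0) + 67)²*(1/47026) = (5 + 67)²*(1/47026) = 72²*(1/47026) = 5184*(1/47026) = 2592/23513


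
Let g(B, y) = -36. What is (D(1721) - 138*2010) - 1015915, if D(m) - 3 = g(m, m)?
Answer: -1293328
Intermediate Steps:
D(m) = -33 (D(m) = 3 - 36 = -33)
(D(1721) - 138*2010) - 1015915 = (-33 - 138*2010) - 1015915 = (-33 - 277380) - 1015915 = -277413 - 1015915 = -1293328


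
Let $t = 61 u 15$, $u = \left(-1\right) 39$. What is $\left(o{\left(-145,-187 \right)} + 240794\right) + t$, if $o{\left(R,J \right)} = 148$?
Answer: $205257$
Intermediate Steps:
$u = -39$
$t = -35685$ ($t = 61 \left(-39\right) 15 = \left(-2379\right) 15 = -35685$)
$\left(o{\left(-145,-187 \right)} + 240794\right) + t = \left(148 + 240794\right) - 35685 = 240942 - 35685 = 205257$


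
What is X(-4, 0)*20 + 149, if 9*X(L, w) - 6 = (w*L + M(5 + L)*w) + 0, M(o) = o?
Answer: 487/3 ≈ 162.33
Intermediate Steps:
X(L, w) = ⅔ + L*w/9 + w*(5 + L)/9 (X(L, w) = ⅔ + ((w*L + (5 + L)*w) + 0)/9 = ⅔ + ((L*w + w*(5 + L)) + 0)/9 = ⅔ + (L*w + w*(5 + L))/9 = ⅔ + (L*w/9 + w*(5 + L)/9) = ⅔ + L*w/9 + w*(5 + L)/9)
X(-4, 0)*20 + 149 = (⅔ + (⅑)*(-4)*0 + (⅑)*0*(5 - 4))*20 + 149 = (⅔ + 0 + (⅑)*0*1)*20 + 149 = (⅔ + 0 + 0)*20 + 149 = (⅔)*20 + 149 = 40/3 + 149 = 487/3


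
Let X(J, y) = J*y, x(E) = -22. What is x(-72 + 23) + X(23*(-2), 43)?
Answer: -2000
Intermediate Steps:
x(-72 + 23) + X(23*(-2), 43) = -22 + (23*(-2))*43 = -22 - 46*43 = -22 - 1978 = -2000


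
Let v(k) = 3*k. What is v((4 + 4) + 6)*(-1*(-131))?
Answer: 5502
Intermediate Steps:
v((4 + 4) + 6)*(-1*(-131)) = (3*((4 + 4) + 6))*(-1*(-131)) = (3*(8 + 6))*131 = (3*14)*131 = 42*131 = 5502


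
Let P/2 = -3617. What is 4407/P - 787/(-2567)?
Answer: -5619611/18569678 ≈ -0.30262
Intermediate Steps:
P = -7234 (P = 2*(-3617) = -7234)
4407/P - 787/(-2567) = 4407/(-7234) - 787/(-2567) = 4407*(-1/7234) - 787*(-1/2567) = -4407/7234 + 787/2567 = -5619611/18569678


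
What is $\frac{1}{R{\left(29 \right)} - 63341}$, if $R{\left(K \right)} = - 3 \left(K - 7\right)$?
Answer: $- \frac{1}{63407} \approx -1.5771 \cdot 10^{-5}$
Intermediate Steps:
$R{\left(K \right)} = 21 - 3 K$ ($R{\left(K \right)} = - 3 \left(-7 + K\right) = 21 - 3 K$)
$\frac{1}{R{\left(29 \right)} - 63341} = \frac{1}{\left(21 - 87\right) - 63341} = \frac{1}{-66 - 63341} = \frac{1}{-63407} = - \frac{1}{63407}$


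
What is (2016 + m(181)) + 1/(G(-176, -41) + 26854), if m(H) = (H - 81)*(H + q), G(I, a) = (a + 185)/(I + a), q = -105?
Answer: 56034105401/5827174 ≈ 9616.0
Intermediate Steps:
G(I, a) = (185 + a)/(I + a)
m(H) = (-105 + H)*(-81 + H) (m(H) = (H - 81)*(H - 105) = (-81 + H)*(-105 + H) = (-105 + H)*(-81 + H))
(2016 + m(181)) + 1/(G(-176, -41) + 26854) = (2016 + (8505 + 181² - 186*181)) + 1/((185 - 41)/(-176 - 41) + 26854) = (2016 + (8505 + 32761 - 33666)) + 1/(144/(-217) + 26854) = (2016 + 7600) + 1/(-1/217*144 + 26854) = 9616 + 1/(-144/217 + 26854) = 9616 + 1/(5827174/217) = 9616 + 217/5827174 = 56034105401/5827174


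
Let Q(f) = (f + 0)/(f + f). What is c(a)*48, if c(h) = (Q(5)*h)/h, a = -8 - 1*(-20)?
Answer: 24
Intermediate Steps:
a = 12 (a = -8 + 20 = 12)
Q(f) = ½ (Q(f) = f/((2*f)) = f*(1/(2*f)) = ½)
c(h) = ½ (c(h) = (h/2)/h = ½)
c(a)*48 = (½)*48 = 24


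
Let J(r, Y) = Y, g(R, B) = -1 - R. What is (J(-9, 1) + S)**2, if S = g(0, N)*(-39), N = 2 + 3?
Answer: 1600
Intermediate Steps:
N = 5
S = 39 (S = (-1 - 1*0)*(-39) = (-1 + 0)*(-39) = -1*(-39) = 39)
(J(-9, 1) + S)**2 = (1 + 39)**2 = 40**2 = 1600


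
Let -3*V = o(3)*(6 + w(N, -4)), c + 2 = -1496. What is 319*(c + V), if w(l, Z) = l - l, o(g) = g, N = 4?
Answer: -479776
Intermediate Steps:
c = -1498 (c = -2 - 1496 = -1498)
w(l, Z) = 0
V = -6 (V = -(6 + 0) = -6 ≈ -6.0000)
319*(c + V) = 319*(-1498 - 6) = 319*(-1504) = -479776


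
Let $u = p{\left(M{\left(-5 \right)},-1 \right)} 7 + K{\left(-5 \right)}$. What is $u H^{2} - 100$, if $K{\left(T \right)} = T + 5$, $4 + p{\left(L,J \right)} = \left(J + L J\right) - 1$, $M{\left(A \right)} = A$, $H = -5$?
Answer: $-275$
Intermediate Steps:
$p{\left(L,J \right)} = -5 + J + J L$ ($p{\left(L,J \right)} = -4 - \left(1 - J - L J\right) = -4 - \left(1 - J - J L\right) = -4 + \left(-1 + J + J L\right) = -5 + J + J L$)
$K{\left(T \right)} = 5 + T$
$u = -7$ ($u = \left(-5 - 1 - -5\right) 7 + \left(5 - 5\right) = \left(-5 - 1 + 5\right) 7 + 0 = \left(-1\right) 7 + 0 = -7 + 0 = -7$)
$u H^{2} - 100 = - 7 \left(-5\right)^{2} - 100 = \left(-7\right) 25 - 100 = -175 - 100 = -275$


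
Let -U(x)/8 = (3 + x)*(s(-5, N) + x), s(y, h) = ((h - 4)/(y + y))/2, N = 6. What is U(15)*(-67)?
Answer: 718776/5 ≈ 1.4376e+5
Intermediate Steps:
s(y, h) = (-4 + h)/(4*y) (s(y, h) = ((-4 + h)/((2*y)))*(½) = ((-4 + h)*(1/(2*y)))*(½) = ((-4 + h)/(2*y))*(½) = (-4 + h)/(4*y))
U(x) = -8*(3 + x)*(-⅒ + x) (U(x) = -8*(3 + x)*((¼)*(-4 + 6)/(-5) + x) = -8*(3 + x)*((¼)*(-⅕)*2 + x) = -8*(3 + x)*(-⅒ + x))
U(15)*(-67) = (12/5 - 8*15² - 116/5*15)*(-67) = (12/5 - 8*225 - 348)*(-67) = (12/5 - 1800 - 348)*(-67) = -10728/5*(-67) = 718776/5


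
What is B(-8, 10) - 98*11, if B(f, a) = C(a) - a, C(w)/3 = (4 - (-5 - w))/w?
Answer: -10823/10 ≈ -1082.3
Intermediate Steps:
C(w) = 3*(9 + w)/w (C(w) = 3*((4 - (-5 - w))/w) = 3*((4 + (5 + w))/w) = 3*((9 + w)/w) = 3*(9 + w)/w)
B(f, a) = 3 - a + 27/a (B(f, a) = (3 + 27/a) - a = 3 - a + 27/a)
B(-8, 10) - 98*11 = (3 - 1*10 + 27/10) - 98*11 = (3 - 10 + 27*(⅒)) - 1078 = (3 - 10 + 27/10) - 1078 = -43/10 - 1078 = -10823/10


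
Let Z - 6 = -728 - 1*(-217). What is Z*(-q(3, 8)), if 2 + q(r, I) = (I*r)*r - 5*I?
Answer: 15150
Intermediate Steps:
q(r, I) = -2 - 5*I + I*r**2 (q(r, I) = -2 + ((I*r)*r - 5*I) = -2 + (I*r**2 - 5*I) = -2 + (-5*I + I*r**2) = -2 - 5*I + I*r**2)
Z = -505 (Z = 6 + (-728 - 1*(-217)) = 6 + (-728 + 217) = 6 - 511 = -505)
Z*(-q(3, 8)) = -(-505)*(-2 - 5*8 + 8*3**2) = -(-505)*(-2 - 40 + 8*9) = -(-505)*(-2 - 40 + 72) = -(-505)*30 = -505*(-30) = 15150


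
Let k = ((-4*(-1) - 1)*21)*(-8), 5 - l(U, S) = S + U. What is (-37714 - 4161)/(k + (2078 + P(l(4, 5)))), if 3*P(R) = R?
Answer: -125625/4718 ≈ -26.627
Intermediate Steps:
l(U, S) = 5 - S - U (l(U, S) = 5 - (S + U) = 5 + (-S - U) = 5 - S - U)
k = -504 (k = ((4 - 1)*21)*(-8) = (3*21)*(-8) = 63*(-8) = -504)
P(R) = R/3
(-37714 - 4161)/(k + (2078 + P(l(4, 5)))) = (-37714 - 4161)/(-504 + (2078 + (5 - 1*5 - 1*4)/3)) = -41875/(-504 + (2078 + (5 - 5 - 4)/3)) = -41875/(-504 + (2078 + (1/3)*(-4))) = -41875/(-504 + (2078 - 4/3)) = -41875/(-504 + 6230/3) = -41875/4718/3 = -41875*3/4718 = -125625/4718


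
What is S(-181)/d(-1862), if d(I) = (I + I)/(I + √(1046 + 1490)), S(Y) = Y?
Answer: -181/2 + 181*√634/1862 ≈ -88.052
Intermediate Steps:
d(I) = 2*I/(I + 2*√634) (d(I) = (2*I)/(I + √2536) = (2*I)/(I + 2*√634) = 2*I/(I + 2*√634))
S(-181)/d(-1862) = -(181/2 - 181*√634/1862) = -181*(½ - √634/1862) = -181/2 + 181*√634/1862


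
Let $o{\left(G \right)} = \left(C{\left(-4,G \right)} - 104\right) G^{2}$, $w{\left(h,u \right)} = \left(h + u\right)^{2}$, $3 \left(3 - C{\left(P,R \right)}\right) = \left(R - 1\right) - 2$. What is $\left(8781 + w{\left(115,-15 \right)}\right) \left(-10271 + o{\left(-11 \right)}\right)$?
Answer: $- \frac{1235451742}{3} \approx -4.1182 \cdot 10^{8}$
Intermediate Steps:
$C{\left(P,R \right)} = 4 - \frac{R}{3}$ ($C{\left(P,R \right)} = 3 - \frac{\left(R - 1\right) - 2}{3} = 3 - \frac{\left(-1 + R\right) - 2}{3} = 3 - \frac{-3 + R}{3} = 3 - \left(-1 + \frac{R}{3}\right) = 4 - \frac{R}{3}$)
$o{\left(G \right)} = G^{2} \left(-100 - \frac{G}{3}\right)$ ($o{\left(G \right)} = \left(\left(4 - \frac{G}{3}\right) - 104\right) G^{2} = \left(-100 - \frac{G}{3}\right) G^{2} = G^{2} \left(-100 - \frac{G}{3}\right)$)
$\left(8781 + w{\left(115,-15 \right)}\right) \left(-10271 + o{\left(-11 \right)}\right) = \left(8781 + \left(115 - 15\right)^{2}\right) \left(-10271 + \frac{\left(-11\right)^{2} \left(-300 - -11\right)}{3}\right) = \left(8781 + 100^{2}\right) \left(-10271 + \frac{1}{3} \cdot 121 \left(-300 + 11\right)\right) = \left(8781 + 10000\right) \left(-10271 + \frac{1}{3} \cdot 121 \left(-289\right)\right) = 18781 \left(-10271 - \frac{34969}{3}\right) = 18781 \left(- \frac{65782}{3}\right) = - \frac{1235451742}{3}$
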